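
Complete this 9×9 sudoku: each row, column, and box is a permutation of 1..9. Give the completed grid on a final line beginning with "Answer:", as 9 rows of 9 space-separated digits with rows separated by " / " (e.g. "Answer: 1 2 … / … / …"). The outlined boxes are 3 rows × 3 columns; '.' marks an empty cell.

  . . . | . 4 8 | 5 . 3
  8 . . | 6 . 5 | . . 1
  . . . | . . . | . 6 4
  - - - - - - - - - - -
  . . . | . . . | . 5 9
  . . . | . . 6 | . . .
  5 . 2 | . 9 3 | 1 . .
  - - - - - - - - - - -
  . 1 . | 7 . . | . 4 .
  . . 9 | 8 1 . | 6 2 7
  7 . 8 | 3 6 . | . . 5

Step 1. [r5c8∈{3,7,8}] in col 8, 3 fits only at r5c8. So r5c8=3.
Step 2. [r6c8∈{7,8}] col 8 places 8 nowhere but r6c8 ⇒ r6c8=8.
Step 3. [r6c2∈{4,6,7}] in row 6, 7 fits only at r6c2 ⇒ r6c2=7.
Step 4. [r9c7∈{9}] r9c7's peers cover all but 9, so r9c7=9.
Step 5. [r8c6∈{4}] only 4 remains possible at r8c6 ⇒ r8c6=4.
Step 6. [r9c6∈{2}] r9c6 is down to just 2 ⇒ r9c6=2.
Step 7. [r8c1∈{3}] r8c1 has the single candidate 3. So r8c1=3.
Step 8. [r5c9∈{2}] r5c9 is down to just 2 ⇒ r5c9=2.
Step 9. [r3c7∈{2,7,8}] in row 3, 8 fits only at r3c7. So r3c7=8.
Step 10. [r2c7∈{2,7}] r2c7 is the only open cell in col 7 admitting 2 ⇒ r2c7=2.
Step 11. [r9c2∈{4}] r9c2 has the single candidate 4 ⇒ r9c2=4.
Step 12. [r2c3∈{3,4,7}] r2c3 is the only open cell in row 2 admitting 4 ⇒ r2c3=4.
Step 13. [r5c3∈{1}] r5c3 is down to just 1 ⇒ r5c3=1.
Step 14. [r7c1∈{2,6}] row 7 places 2 nowhere but r7c1. So r7c1=2.
Step 15. [r7c3∈{5,6}] across row 7, 6 lands solely at r7c3, so r7c3=6.
Step 16. [r3c3∈{3,5,7}] r3c3 is the only open cell in col 3 admitting 5 ⇒ r3c3=5.
Step 17. [r6c4∈{4}] only 4 remains possible at r6c4, so r6c4=4.
Step 18. [r1c3∈{7}] r1c3 has the single candidate 7 ⇒ r1c3=7.
Step 19. [r1c8∈{9}] r1c8 is down to just 9. So r1c8=9.
Step 20. [r3c4∈{1,2,9}] in col 4, 9 fits only at r3c4. So r3c4=9.
Step 21. [r5c1∈{4,9}] in col 1, 9 fits only at r5c1 ⇒ r5c1=9.
Step 22. [r4c1∈{4,6}] col 1 places 4 nowhere but r4c1 ⇒ r4c1=4.
Step 23. [r4c7∈{7}] only 7 remains possible at r4c7. So r4c7=7.
Step 24. [r5c5∈{5,7,8}] r5c5 is the only open cell in row 5 admitting 7. So r5c5=7.
Step 25. [r4c2∈{3,6,8}] across row 4, 6 lands solely at r4c2. So r4c2=6.
Step 26. [r2c5∈{3}] only 3 remains possible at r2c5, so r2c5=3.
Step 27. [r3c5∈{2}] r3c5 is down to just 2 ⇒ r3c5=2.
Step 28. [r1c4∈{1}] nothing but 1 survives at r1c4 ⇒ r1c4=1.
Step 29. [r2c8∈{7}] r2c8 is down to just 7. So r2c8=7.
Step 30. [r9c8∈{1}] r9c8 is down to just 1 ⇒ r9c8=1.
Step 31. [r3c1∈{1}] nothing but 1 survives at r3c1, so r3c1=1.
Step 32. [r7c5∈{5}] r7c5 has the single candidate 5. So r7c5=5.
Step 33. [r4c5∈{8}] r4c5 is down to just 8, so r4c5=8.
Step 34. [r6c9∈{6}] only 6 remains possible at r6c9, so r6c9=6.
Step 35. [r8c2∈{5}] r8c2 is down to just 5, so r8c2=5.
Step 36. [r7c9∈{8}] r7c9 has the single candidate 8 ⇒ r7c9=8.
Step 37. [r2c2∈{9}] nothing but 9 survives at r2c2, so r2c2=9.
Step 38. [r3c2∈{3}] only 3 remains possible at r3c2 ⇒ r3c2=3.
Step 39. [r7c7∈{3}] nothing but 3 survives at r7c7, so r7c7=3.
Step 40. [r4c4∈{2}] only 2 remains possible at r4c4, so r4c4=2.
Step 41. [r4c3∈{3}] r4c3 is down to just 3, so r4c3=3.
Step 42. [r5c2∈{8}] only 8 remains possible at r5c2, so r5c2=8.
Step 43. [r3c6∈{7}] r3c6's peers cover all but 7 ⇒ r3c6=7.
Step 44. [r5c4∈{5}] r5c4's peers cover all but 5 ⇒ r5c4=5.
Step 45. [r7c6∈{9}] nothing but 9 survives at r7c6 ⇒ r7c6=9.
Step 46. [r1c1∈{6}] r1c1's peers cover all but 6, so r1c1=6.
Step 47. [r1c2∈{2}] r1c2 has the single candidate 2 ⇒ r1c2=2.
Step 48. [r5c7∈{4}] r5c7 is down to just 4, so r5c7=4.
Step 49. [r4c6∈{1}] r4c6's peers cover all but 1 ⇒ r4c6=1.

Answer: 6 2 7 1 4 8 5 9 3 / 8 9 4 6 3 5 2 7 1 / 1 3 5 9 2 7 8 6 4 / 4 6 3 2 8 1 7 5 9 / 9 8 1 5 7 6 4 3 2 / 5 7 2 4 9 3 1 8 6 / 2 1 6 7 5 9 3 4 8 / 3 5 9 8 1 4 6 2 7 / 7 4 8 3 6 2 9 1 5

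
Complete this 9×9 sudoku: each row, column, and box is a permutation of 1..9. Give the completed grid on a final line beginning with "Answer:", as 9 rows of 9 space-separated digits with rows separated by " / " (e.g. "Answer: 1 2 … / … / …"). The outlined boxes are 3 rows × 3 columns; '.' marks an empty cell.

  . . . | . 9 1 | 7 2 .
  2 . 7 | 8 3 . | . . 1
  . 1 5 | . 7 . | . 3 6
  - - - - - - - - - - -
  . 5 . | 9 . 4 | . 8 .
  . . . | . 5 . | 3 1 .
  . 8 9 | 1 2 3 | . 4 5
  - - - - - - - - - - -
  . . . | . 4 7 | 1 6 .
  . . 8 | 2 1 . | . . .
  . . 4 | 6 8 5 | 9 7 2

Step 1. [r9c2∈{3}] r9c2 is down to just 3. So r9c2=3.
Step 2. [r6c1∈{6,7}] 7 has one home in row 6: r6c1, so r6c1=7.
Step 3. [r3c1∈{4,8,9}] row 3 places 9 nowhere but r3c1 ⇒ r3c1=9.
Step 4. [r4c3∈{1,2,3,6}] in col 3, 1 fits only at r4c3 ⇒ r4c3=1.
Step 5. [r1c1∈{3,4,6,8}] 8 has one home in col 1: r1c1, so r1c1=8.
Step 6. [r1c9∈{4}] only 4 remains possible at r1c9. So r1c9=4.
Step 7. [r1c2∈{6}] nothing but 6 survives at r1c2, so r1c2=6.
Step 8. [r5c3∈{2,6}] 6 has one home in col 3: r5c3, so r5c3=6.
Step 9. [r8c8∈{5}] r8c8 is down to just 5. So r8c8=5.
Step 10. [r5c2∈{2,4}] in row 5, 2 fits only at r5c2. So r5c2=2.
Step 11. [r4c9∈{7}] r4c9 is down to just 7, so r4c9=7.
Step 12. [r8c2∈{7,9}] in row 8, 7 fits only at r8c2 ⇒ r8c2=7.
Step 13. [r6c7∈{6}] r6c7's peers cover all but 6. So r6c7=6.
Step 14. [r7c4∈{3}] r7c4 has the single candidate 3, so r7c4=3.
Step 15. [r1c4∈{5}] r1c4 has the single candidate 5. So r1c4=5.
Step 16. [r2c7∈{5}] r2c7's peers cover all but 5, so r2c7=5.
Step 17. [r2c8∈{9}] nothing but 9 survives at r2c8, so r2c8=9.
Step 18. [r5c9∈{9}] r5c9's peers cover all but 9, so r5c9=9.
Step 19. [r8c6∈{9}] r8c6 has the single candidate 9, so r8c6=9.
Step 20. [r3c7∈{8}] only 8 remains possible at r3c7. So r3c7=8.
Step 21. [r4c7∈{2}] only 2 remains possible at r4c7, so r4c7=2.
Step 22. [r4c1∈{3}] nothing but 3 survives at r4c1 ⇒ r4c1=3.
Step 23. [r5c1∈{4}] nothing but 4 survives at r5c1 ⇒ r5c1=4.
Step 24. [r2c2∈{4}] r2c2's peers cover all but 4 ⇒ r2c2=4.
Step 25. [r7c9∈{8}] only 8 remains possible at r7c9. So r7c9=8.
Step 26. [r2c6∈{6}] only 6 remains possible at r2c6, so r2c6=6.
Step 27. [r8c9∈{3}] r8c9's peers cover all but 3, so r8c9=3.
Step 28. [r7c2∈{9}] r7c2's peers cover all but 9. So r7c2=9.
Step 29. [r1c3∈{3}] only 3 remains possible at r1c3. So r1c3=3.
Step 30. [r8c7∈{4}] r8c7 has the single candidate 4, so r8c7=4.
Step 31. [r5c4∈{7}] only 7 remains possible at r5c4 ⇒ r5c4=7.
Step 32. [r3c6∈{2}] r3c6 is down to just 2, so r3c6=2.
Step 33. [r9c1∈{1}] r9c1 is down to just 1 ⇒ r9c1=1.
Step 34. [r8c1∈{6}] only 6 remains possible at r8c1, so r8c1=6.
Step 35. [r7c1∈{5}] r7c1 is down to just 5. So r7c1=5.
Step 36. [r4c5∈{6}] r4c5's peers cover all but 6. So r4c5=6.
Step 37. [r3c4∈{4}] r3c4 is down to just 4. So r3c4=4.
Step 38. [r5c6∈{8}] r5c6's peers cover all but 8 ⇒ r5c6=8.
Step 39. [r7c3∈{2}] only 2 remains possible at r7c3, so r7c3=2.

Answer: 8 6 3 5 9 1 7 2 4 / 2 4 7 8 3 6 5 9 1 / 9 1 5 4 7 2 8 3 6 / 3 5 1 9 6 4 2 8 7 / 4 2 6 7 5 8 3 1 9 / 7 8 9 1 2 3 6 4 5 / 5 9 2 3 4 7 1 6 8 / 6 7 8 2 1 9 4 5 3 / 1 3 4 6 8 5 9 7 2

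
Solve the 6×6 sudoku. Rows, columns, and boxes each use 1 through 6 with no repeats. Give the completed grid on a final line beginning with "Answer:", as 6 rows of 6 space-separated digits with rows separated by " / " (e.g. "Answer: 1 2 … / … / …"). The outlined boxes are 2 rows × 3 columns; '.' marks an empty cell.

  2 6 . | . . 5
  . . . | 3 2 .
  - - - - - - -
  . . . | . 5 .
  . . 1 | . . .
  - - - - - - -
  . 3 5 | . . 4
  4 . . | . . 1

Step 1. [r5c5∈{6}] nothing but 6 survives at r5c5. So r5c5=6.
Step 2. [r6c2∈{2}] nothing but 2 survives at r6c2. So r6c2=2.
Step 3. [r3c3∈{2,3,4,6}] r3c3 is the only open cell in col 3 admitting 2 ⇒ r3c3=2.
Step 4. [r3c4∈{1,4,6}] r3c4 is the only open cell in row 3 admitting 1, so r3c4=1.
Step 5. [r4c4∈{2,4,6}] r4c4 is the only open cell in col 4 admitting 6 ⇒ r4c4=6.
Step 6. [r2c2∈{1,4,5}] r2c2 is the only open cell in col 2 admitting 1 ⇒ r2c2=1.
Step 7. [r4c5∈{3,4}] in box 4, 4 fits only at r4c5 ⇒ r4c5=4.
Step 8. [r3c6∈{3}] r3c6's peers cover all but 3, so r3c6=3.
Step 9. [r4c1∈{3,5}] r4c1 is the only open cell in row 4 admitting 3, so r4c1=3.
Step 10. [r2c3∈{4}] only 4 remains possible at r2c3, so r2c3=4.
Step 11. [r5c4∈{2}] r5c4's peers cover all but 2 ⇒ r5c4=2.
Step 12. [r4c2∈{5}] nothing but 5 survives at r4c2. So r4c2=5.
Step 13. [r6c4∈{5}] r6c4 has the single candidate 5. So r6c4=5.
Step 14. [r1c5∈{1}] r1c5 is down to just 1. So r1c5=1.
Step 15. [r2c6∈{6}] r2c6's peers cover all but 6. So r2c6=6.
Step 16. [r3c2∈{4}] only 4 remains possible at r3c2. So r3c2=4.
Step 17. [r3c1∈{6}] only 6 remains possible at r3c1, so r3c1=6.
Step 18. [r1c4∈{4}] nothing but 4 survives at r1c4. So r1c4=4.
Step 19. [r4c6∈{2}] nothing but 2 survives at r4c6, so r4c6=2.
Step 20. [r2c1∈{5}] r2c1 has the single candidate 5, so r2c1=5.
Step 21. [r6c5∈{3}] only 3 remains possible at r6c5, so r6c5=3.
Step 22. [r1c3∈{3}] nothing but 3 survives at r1c3. So r1c3=3.
Step 23. [r6c3∈{6}] only 6 remains possible at r6c3, so r6c3=6.
Step 24. [r5c1∈{1}] only 1 remains possible at r5c1. So r5c1=1.

Answer: 2 6 3 4 1 5 / 5 1 4 3 2 6 / 6 4 2 1 5 3 / 3 5 1 6 4 2 / 1 3 5 2 6 4 / 4 2 6 5 3 1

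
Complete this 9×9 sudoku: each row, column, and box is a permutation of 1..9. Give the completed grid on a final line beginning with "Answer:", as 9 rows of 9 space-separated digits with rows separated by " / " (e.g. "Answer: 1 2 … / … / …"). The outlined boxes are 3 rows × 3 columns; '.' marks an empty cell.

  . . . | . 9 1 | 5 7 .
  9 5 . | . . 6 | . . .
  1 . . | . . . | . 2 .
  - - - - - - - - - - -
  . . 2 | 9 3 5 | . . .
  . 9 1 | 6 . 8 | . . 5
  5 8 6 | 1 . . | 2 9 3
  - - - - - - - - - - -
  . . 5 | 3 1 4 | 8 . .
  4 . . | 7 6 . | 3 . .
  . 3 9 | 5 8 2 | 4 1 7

Step 1. [r1c1∈{2,3,6,8}] 8 has one home in col 1: r1c1, so r1c1=8.
Step 2. [r7c1∈{2,6,7}] 2 has one home in col 1: r7c1, so r7c1=2.
Step 3. [r4c2∈{4,7}] 4 has one home in box 4: r4c2 ⇒ r4c2=4.
Step 4. [r6c5∈{4,7}] in row 6, 4 fits only at r6c5. So r6c5=4.
Step 5. [r7c8∈{6}] r7c8 is down to just 6, so r7c8=6.
Step 6. [r5c7∈{7}] only 7 remains possible at r5c7, so r5c7=7.
Step 7. [r2c8∈{3,4,8}] r2c8 is the only open cell in col 8 admitting 3. So r2c8=3.
Step 8. [r1c2∈{2,6}] 2 has one home in col 2: r1c2. So r1c2=2.
Step 9. [r1c9∈{4,6}] 6 has one home in row 1: r1c9 ⇒ r1c9=6.
Step 10. [r1c4∈{4}] only 4 remains possible at r1c4 ⇒ r1c4=4.
Step 11. [r3c6∈{3,7}] col 6 places 3 nowhere but r3c6 ⇒ r3c6=3.
Step 12. [r7c9∈{9}] nothing but 9 survives at r7c9 ⇒ r7c9=9.
Step 13. [r3c4∈{8}] r3c4 is down to just 8. So r3c4=8.
Step 14. [r2c9∈{1,4,8}] row 2 places 8 nowhere but r2c9, so r2c9=8.
Step 15. [r2c3∈{4,7}] r2c3 is the only open cell in row 2 admitting 4, so r2c3=4.
Step 16. [r3c3∈{7}] only 7 remains possible at r3c3 ⇒ r3c3=7.
Step 17. [r2c7∈{1}] only 1 remains possible at r2c7. So r2c7=1.
Step 18. [r2c5∈{2,7}] in row 2, 7 fits only at r2c5. So r2c5=7.
Step 19. [r5c1∈{3}] r5c1's peers cover all but 3, so r5c1=3.
Step 20. [r8c6∈{9}] r8c6's peers cover all but 9 ⇒ r8c6=9.
Step 21. [r4c7∈{6}] only 6 remains possible at r4c7. So r4c7=6.
Step 22. [r8c9∈{2}] r8c9's peers cover all but 2, so r8c9=2.
Step 23. [r8c3∈{8}] only 8 remains possible at r8c3, so r8c3=8.
Step 24. [r7c2∈{7}] only 7 remains possible at r7c2. So r7c2=7.
Step 25. [r3c7∈{9}] r3c7 has the single candidate 9. So r3c7=9.
Step 26. [r2c4∈{2}] r2c4's peers cover all but 2, so r2c4=2.
Step 27. [r3c2∈{6}] nothing but 6 survives at r3c2, so r3c2=6.
Step 28. [r5c5∈{2}] only 2 remains possible at r5c5, so r5c5=2.
Step 29. [r3c9∈{4}] only 4 remains possible at r3c9. So r3c9=4.
Step 30. [r9c1∈{6}] r9c1 is down to just 6 ⇒ r9c1=6.
Step 31. [r6c6∈{7}] r6c6's peers cover all but 7, so r6c6=7.
Step 32. [r4c9∈{1}] r4c9's peers cover all but 1, so r4c9=1.
Step 33. [r3c5∈{5}] r3c5 is down to just 5 ⇒ r3c5=5.
Step 34. [r4c8∈{8}] r4c8 has the single candidate 8. So r4c8=8.
Step 35. [r1c3∈{3}] nothing but 3 survives at r1c3, so r1c3=3.
Step 36. [r5c8∈{4}] only 4 remains possible at r5c8, so r5c8=4.
Step 37. [r4c1∈{7}] r4c1 is down to just 7. So r4c1=7.
Step 38. [r8c8∈{5}] r8c8 is down to just 5. So r8c8=5.
Step 39. [r8c2∈{1}] only 1 remains possible at r8c2, so r8c2=1.

Answer: 8 2 3 4 9 1 5 7 6 / 9 5 4 2 7 6 1 3 8 / 1 6 7 8 5 3 9 2 4 / 7 4 2 9 3 5 6 8 1 / 3 9 1 6 2 8 7 4 5 / 5 8 6 1 4 7 2 9 3 / 2 7 5 3 1 4 8 6 9 / 4 1 8 7 6 9 3 5 2 / 6 3 9 5 8 2 4 1 7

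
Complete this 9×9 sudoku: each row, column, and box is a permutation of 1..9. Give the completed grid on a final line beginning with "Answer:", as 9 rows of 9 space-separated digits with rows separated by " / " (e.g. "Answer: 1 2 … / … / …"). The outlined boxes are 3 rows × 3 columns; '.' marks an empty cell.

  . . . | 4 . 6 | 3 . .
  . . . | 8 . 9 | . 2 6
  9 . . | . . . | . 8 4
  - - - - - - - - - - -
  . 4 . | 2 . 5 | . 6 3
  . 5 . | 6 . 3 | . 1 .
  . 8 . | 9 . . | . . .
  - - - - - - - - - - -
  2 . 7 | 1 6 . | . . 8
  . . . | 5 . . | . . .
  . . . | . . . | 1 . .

Step 1. [r5c1∈{7}] r5c1's peers cover all but 7, so r5c1=7.
Step 2. [r8c7∈{2,4,6,7,9}] 6 has one home in col 7: r8c7. So r8c7=6.
Step 3. [r1c9∈{1,5,7,9}] across col 9, 1 lands solely at r1c9, so r1c9=1.
Step 4. [r7c6∈{4}] nothing but 4 survives at r7c6, so r7c6=4.
Step 5. [r4c1∈{1}] r4c1 has the single candidate 1, so r4c1=1.
Step 6. [r1c8∈{5,7,9}] 9 has one home in row 1: r1c8. So r1c8=9.
Step 7. [r4c3∈{9}] nothing but 9 survives at r4c3. So r4c3=9.
Step 8. [r5c3∈{2}] nothing but 2 survives at r5c3 ⇒ r5c3=2.
Step 9. [r6c7∈{2,4,5,7}] in col 7, 2 fits only at r6c7, so r6c7=2.
Step 10. [r5c7∈{4,8,9}] col 7 places 4 nowhere but r5c7. So r5c7=4.
Step 11. [r7c7∈{5,9}] across col 7, 9 lands solely at r7c7, so r7c7=9.
Step 12. [r7c2∈{3}] only 3 remains possible at r7c2, so r7c2=3.
Step 13. [r5c5∈{8}] only 8 remains possible at r5c5. So r5c5=8.
Step 14. [r4c5∈{7}] r4c5 is down to just 7. So r4c5=7.
Step 15. [r1c2∈{2,7}] row 1 places 7 nowhere but r1c2. So r1c2=7.
Step 16. [r1c5∈{2,5}] across row 1, 2 lands solely at r1c5 ⇒ r1c5=2.
Step 17. [r2c2∈{1}] r2c2's peers cover all but 1, so r2c2=1.
Step 18. [r7c8∈{5}] r7c8's peers cover all but 5, so r7c8=5.
Step 19. [r6c8∈{7}] r6c8 is down to just 7 ⇒ r6c8=7.
Step 20. [r8c2∈{9}] r8c2 is down to just 9, so r8c2=9.
Step 21. [r8c5∈{3}] only 3 remains possible at r8c5. So r8c5=3.
Step 22. [r9c4∈{7}] only 7 remains possible at r9c4, so r9c4=7.
Step 23. [r2c5∈{5}] r2c5 is down to just 5, so r2c5=5.
Step 24. [r8c8∈{4}] only 4 remains possible at r8c8 ⇒ r8c8=4.
Step 25. [r8c1∈{8}] only 8 remains possible at r8c1 ⇒ r8c1=8.
Step 26. [r9c2∈{6}] only 6 remains possible at r9c2 ⇒ r9c2=6.
Step 27. [r3c3∈{3,5,6}] 6 has one home in row 3: r3c3. So r3c3=6.
Step 28. [r3c5∈{1}] r3c5's peers cover all but 1, so r3c5=1.
Step 29. [r1c1∈{5}] r1c1 has the single candidate 5, so r1c1=5.
Step 30. [r6c3∈{3}] r6c3 has the single candidate 3, so r6c3=3.
Step 31. [r9c9∈{2}] r9c9 has the single candidate 2, so r9c9=2.
Step 32. [r2c3∈{4}] only 4 remains possible at r2c3. So r2c3=4.
Step 33. [r3c6∈{7}] r3c6 is down to just 7, so r3c6=7.
Step 34. [r4c7∈{8}] nothing but 8 survives at r4c7. So r4c7=8.
Step 35. [r6c9∈{5}] only 5 remains possible at r6c9 ⇒ r6c9=5.
Step 36. [r3c4∈{3}] r3c4's peers cover all but 3. So r3c4=3.
Step 37. [r5c9∈{9}] only 9 remains possible at r5c9, so r5c9=9.
Step 38. [r6c6∈{1}] r6c6 is down to just 1, so r6c6=1.
Step 39. [r9c6∈{8}] nothing but 8 survives at r9c6, so r9c6=8.
Step 40. [r6c1∈{6}] r6c1's peers cover all but 6 ⇒ r6c1=6.
Step 41. [r8c3∈{1}] only 1 remains possible at r8c3, so r8c3=1.
Step 42. [r1c3∈{8}] r1c3 is down to just 8. So r1c3=8.
Step 43. [r9c8∈{3}] r9c8 is down to just 3, so r9c8=3.
Step 44. [r2c1∈{3}] only 3 remains possible at r2c1, so r2c1=3.
Step 45. [r6c5∈{4}] only 4 remains possible at r6c5 ⇒ r6c5=4.
Step 46. [r2c7∈{7}] r2c7's peers cover all but 7 ⇒ r2c7=7.
Step 47. [r3c7∈{5}] r3c7 has the single candidate 5 ⇒ r3c7=5.
Step 48. [r8c6∈{2}] only 2 remains possible at r8c6, so r8c6=2.
Step 49. [r9c5∈{9}] r9c5 is down to just 9, so r9c5=9.
Step 50. [r9c3∈{5}] r9c3 has the single candidate 5, so r9c3=5.
Step 51. [r3c2∈{2}] r3c2 is down to just 2. So r3c2=2.
Step 52. [r8c9∈{7}] only 7 remains possible at r8c9 ⇒ r8c9=7.
Step 53. [r9c1∈{4}] r9c1 is down to just 4 ⇒ r9c1=4.

Answer: 5 7 8 4 2 6 3 9 1 / 3 1 4 8 5 9 7 2 6 / 9 2 6 3 1 7 5 8 4 / 1 4 9 2 7 5 8 6 3 / 7 5 2 6 8 3 4 1 9 / 6 8 3 9 4 1 2 7 5 / 2 3 7 1 6 4 9 5 8 / 8 9 1 5 3 2 6 4 7 / 4 6 5 7 9 8 1 3 2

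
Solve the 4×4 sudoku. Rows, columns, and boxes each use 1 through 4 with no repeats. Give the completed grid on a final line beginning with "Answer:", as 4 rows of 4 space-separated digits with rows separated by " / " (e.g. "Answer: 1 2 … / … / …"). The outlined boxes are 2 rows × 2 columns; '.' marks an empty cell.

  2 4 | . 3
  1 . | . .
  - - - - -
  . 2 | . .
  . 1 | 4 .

Step 1. [r3c3∈{1,3}] in col 3, 3 fits only at r3c3, so r3c3=3.
Step 2. [r4c4∈{2}] only 2 remains possible at r4c4, so r4c4=2.
Step 3. [r4c1∈{3}] only 3 remains possible at r4c1. So r4c1=3.
Step 4. [r1c3∈{1}] only 1 remains possible at r1c3. So r1c3=1.
Step 5. [r2c4∈{4}] r2c4 is down to just 4. So r2c4=4.
Step 6. [r2c3∈{2}] r2c3's peers cover all but 2, so r2c3=2.
Step 7. [r3c4∈{1}] r3c4's peers cover all but 1 ⇒ r3c4=1.
Step 8. [r2c2∈{3}] r2c2's peers cover all but 3 ⇒ r2c2=3.
Step 9. [r3c1∈{4}] r3c1 is down to just 4. So r3c1=4.

Answer: 2 4 1 3 / 1 3 2 4 / 4 2 3 1 / 3 1 4 2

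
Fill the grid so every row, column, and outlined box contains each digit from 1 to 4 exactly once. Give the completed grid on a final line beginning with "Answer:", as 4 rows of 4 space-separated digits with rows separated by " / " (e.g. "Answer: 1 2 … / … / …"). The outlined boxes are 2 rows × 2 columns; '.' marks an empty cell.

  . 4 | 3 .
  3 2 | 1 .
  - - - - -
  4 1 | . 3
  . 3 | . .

Step 1. [r3c3∈{2}] nothing but 2 survives at r3c3, so r3c3=2.
Step 2. [r2c4∈{4}] r2c4 has the single candidate 4 ⇒ r2c4=4.
Step 3. [r4c3∈{4}] r4c3 is down to just 4. So r4c3=4.
Step 4. [r1c1∈{1}] only 1 remains possible at r1c1, so r1c1=1.
Step 5. [r4c4∈{1}] nothing but 1 survives at r4c4 ⇒ r4c4=1.
Step 6. [r1c4∈{2}] r1c4's peers cover all but 2, so r1c4=2.
Step 7. [r4c1∈{2}] r4c1 is down to just 2, so r4c1=2.

Answer: 1 4 3 2 / 3 2 1 4 / 4 1 2 3 / 2 3 4 1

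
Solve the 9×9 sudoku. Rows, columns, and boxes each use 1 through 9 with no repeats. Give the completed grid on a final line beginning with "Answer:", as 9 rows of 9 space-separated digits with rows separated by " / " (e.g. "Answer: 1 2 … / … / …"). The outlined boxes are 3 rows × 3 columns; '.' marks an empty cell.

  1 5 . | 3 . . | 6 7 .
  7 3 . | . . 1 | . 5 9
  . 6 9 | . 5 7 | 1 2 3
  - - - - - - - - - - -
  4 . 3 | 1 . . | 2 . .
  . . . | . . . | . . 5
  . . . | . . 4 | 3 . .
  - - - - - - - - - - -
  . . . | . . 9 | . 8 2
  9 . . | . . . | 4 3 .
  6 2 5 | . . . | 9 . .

Step 1. [r8c9∈{1,6,7}] across box 9, 6 lands solely at r8c9 ⇒ r8c9=6.
Step 2. [r3c4∈{4,8}] r3c4 is the only open cell in row 3 admitting 4, so r3c4=4.
Step 3. [r9c5∈{1,3,4,7,8}] in row 9, 4 fits only at r9c5, so r9c5=4.
Step 4. [r2c7∈{8}] r2c7's peers cover all but 8, so r2c7=8.
Step 5. [r5c7∈{7}] only 7 remains possible at r5c7 ⇒ r5c7=7.
Step 6. [r1c5∈{2,8,9}] across row 1, 9 lands solely at r1c5, so r1c5=9.
Step 7. [r1c6∈{2,8}] across box 2, 8 lands solely at r1c6 ⇒ r1c6=8.
Step 8. [r9c4∈{7,8}] 8 has one home in row 9: r9c4, so r9c4=8.
Step 9. [r1c3∈{2,4}] in row 1, 2 fits only at r1c3 ⇒ r1c3=2.
Step 10. [r6c1∈{2,5,8}] across col 1, 5 lands solely at r6c1, so r6c1=5.
Step 11. [r5c1∈{2,8}] 2 has one home in col 1: r5c1 ⇒ r5c1=2.
Step 12. [r4c9∈{8}] r4c9's peers cover all but 8, so r4c9=8.
Step 13. [r6c9∈{1}] only 1 remains possible at r6c9 ⇒ r6c9=1.
Step 14. [r7c2∈{1,4,7}] across col 2, 4 lands solely at r7c2 ⇒ r7c2=4.
Step 15. [r8c6∈{2,5}] r8c6 is the only open cell in col 6 admitting 2. So r8c6=2.
Step 16. [r8c4∈{5,7}] r8c4 is the only open cell in row 8 admitting 5, so r8c4=5.
Step 17. [r5c8∈{4,6,9}] r5c8 is the only open cell in row 5 admitting 4, so r5c8=4.
Step 18. [r9c6∈{3}] only 3 remains possible at r9c6. So r9c6=3.
Step 19. [r5c6∈{6}] nothing but 6 survives at r5c6 ⇒ r5c6=6.
Step 20. [r4c5∈{7}] r4c5 has the single candidate 7, so r4c5=7.
Step 21. [r6c3∈{6,7,8}] in col 3, 6 fits only at r6c3. So r6c3=6.
Step 22. [r8c5∈{1}] r8c5 is down to just 1, so r8c5=1.
Step 23. [r4c2∈{9}] nothing but 9 survives at r4c2 ⇒ r4c2=9.
Step 24. [r7c3∈{1,7}] r7c3 is the only open cell in row 7 admitting 1 ⇒ r7c3=1.
Step 25. [r5c3∈{8}] r5c3 is down to just 8 ⇒ r5c3=8.
Step 26. [r7c5∈{6}] r7c5 has the single candidate 6. So r7c5=6.
Step 27. [r2c5∈{2}] r2c5 is down to just 2. So r2c5=2.
Step 28. [r6c8∈{9}] r6c8's peers cover all but 9, so r6c8=9.
Step 29. [r6c2∈{7}] only 7 remains possible at r6c2 ⇒ r6c2=7.
Step 30. [r5c5∈{3}] r5c5 is down to just 3 ⇒ r5c5=3.
Step 31. [r5c4∈{9}] r5c4's peers cover all but 9 ⇒ r5c4=9.
Step 32. [r2c3∈{4}] r2c3 is down to just 4 ⇒ r2c3=4.
Step 33. [r8c3∈{7}] r8c3's peers cover all but 7. So r8c3=7.
Step 34. [r9c9∈{7}] only 7 remains possible at r9c9 ⇒ r9c9=7.
Step 35. [r6c5∈{8}] nothing but 8 survives at r6c5 ⇒ r6c5=8.
Step 36. [r4c8∈{6}] nothing but 6 survives at r4c8 ⇒ r4c8=6.
Step 37. [r9c8∈{1}] r9c8's peers cover all but 1, so r9c8=1.
Step 38. [r3c1∈{8}] only 8 remains possible at r3c1. So r3c1=8.
Step 39. [r7c1∈{3}] r7c1 has the single candidate 3, so r7c1=3.
Step 40. [r4c6∈{5}] r4c6 is down to just 5. So r4c6=5.
Step 41. [r2c4∈{6}] r2c4 is down to just 6 ⇒ r2c4=6.
Step 42. [r5c2∈{1}] r5c2's peers cover all but 1, so r5c2=1.
Step 43. [r1c9∈{4}] r1c9 has the single candidate 4, so r1c9=4.
Step 44. [r7c7∈{5}] nothing but 5 survives at r7c7. So r7c7=5.
Step 45. [r7c4∈{7}] r7c4 is down to just 7, so r7c4=7.
Step 46. [r8c2∈{8}] r8c2's peers cover all but 8 ⇒ r8c2=8.
Step 47. [r6c4∈{2}] nothing but 2 survives at r6c4 ⇒ r6c4=2.

Answer: 1 5 2 3 9 8 6 7 4 / 7 3 4 6 2 1 8 5 9 / 8 6 9 4 5 7 1 2 3 / 4 9 3 1 7 5 2 6 8 / 2 1 8 9 3 6 7 4 5 / 5 7 6 2 8 4 3 9 1 / 3 4 1 7 6 9 5 8 2 / 9 8 7 5 1 2 4 3 6 / 6 2 5 8 4 3 9 1 7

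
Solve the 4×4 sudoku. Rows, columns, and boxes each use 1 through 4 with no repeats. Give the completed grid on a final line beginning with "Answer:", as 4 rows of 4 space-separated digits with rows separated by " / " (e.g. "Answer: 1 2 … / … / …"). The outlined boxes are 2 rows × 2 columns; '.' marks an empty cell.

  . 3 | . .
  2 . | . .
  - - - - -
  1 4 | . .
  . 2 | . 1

Step 1. [r1c3∈{1,2,4}] in row 1, 1 fits only at r1c3. So r1c3=1.
Step 2. [r1c4∈{2,4}] across row 1, 2 lands solely at r1c4, so r1c4=2.
Step 3. [r3c4∈{3}] only 3 remains possible at r3c4, so r3c4=3.
Step 4. [r2c4∈{4}] only 4 remains possible at r2c4 ⇒ r2c4=4.
Step 5. [r1c1∈{4}] r1c1 has the single candidate 4 ⇒ r1c1=4.
Step 6. [r2c2∈{1}] only 1 remains possible at r2c2 ⇒ r2c2=1.
Step 7. [r3c3∈{2}] only 2 remains possible at r3c3. So r3c3=2.
Step 8. [r4c1∈{3}] r4c1 has the single candidate 3. So r4c1=3.
Step 9. [r2c3∈{3}] r2c3 is down to just 3, so r2c3=3.
Step 10. [r4c3∈{4}] nothing but 4 survives at r4c3 ⇒ r4c3=4.

Answer: 4 3 1 2 / 2 1 3 4 / 1 4 2 3 / 3 2 4 1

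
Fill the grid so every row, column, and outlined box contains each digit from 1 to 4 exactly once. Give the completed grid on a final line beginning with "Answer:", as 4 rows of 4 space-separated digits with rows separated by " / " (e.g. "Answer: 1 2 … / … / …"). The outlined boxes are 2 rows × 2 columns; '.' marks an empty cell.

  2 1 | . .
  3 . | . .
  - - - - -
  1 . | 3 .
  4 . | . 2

Step 1. [r1c3∈{4}] r1c3's peers cover all but 4, so r1c3=4.
Step 2. [r2c4∈{1}] r2c4 has the single candidate 1 ⇒ r2c4=1.
Step 3. [r1c4∈{3}] r1c4 is down to just 3. So r1c4=3.
Step 4. [r2c2∈{4}] r2c2's peers cover all but 4, so r2c2=4.
Step 5. [r3c4∈{4}] r3c4's peers cover all but 4 ⇒ r3c4=4.
Step 6. [r3c2∈{2}] nothing but 2 survives at r3c2. So r3c2=2.
Step 7. [r2c3∈{2}] only 2 remains possible at r2c3, so r2c3=2.
Step 8. [r4c3∈{1}] r4c3 is down to just 1. So r4c3=1.
Step 9. [r4c2∈{3}] r4c2 has the single candidate 3 ⇒ r4c2=3.

Answer: 2 1 4 3 / 3 4 2 1 / 1 2 3 4 / 4 3 1 2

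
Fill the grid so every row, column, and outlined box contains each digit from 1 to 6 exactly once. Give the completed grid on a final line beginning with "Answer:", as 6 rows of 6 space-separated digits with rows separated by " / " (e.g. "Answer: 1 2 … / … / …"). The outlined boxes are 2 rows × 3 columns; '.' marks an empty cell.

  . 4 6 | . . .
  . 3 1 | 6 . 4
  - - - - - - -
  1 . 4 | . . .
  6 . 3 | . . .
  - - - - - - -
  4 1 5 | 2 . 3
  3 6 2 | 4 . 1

Step 1. [r6c5∈{5}] only 5 remains possible at r6c5, so r6c5=5.
Step 2. [r2c5∈{2}] r2c5 has the single candidate 2 ⇒ r2c5=2.
Step 3. [r1c6∈{5}] r1c6's peers cover all but 5 ⇒ r1c6=5.
Step 4. [r3c6∈{2,6}] in col 6, 6 fits only at r3c6 ⇒ r3c6=6.
Step 5. [r3c5∈{3}] nothing but 3 survives at r3c5. So r3c5=3.
Step 6. [r1c5∈{1}] only 1 remains possible at r1c5 ⇒ r1c5=1.
Step 7. [r3c4∈{5}] r3c4 has the single candidate 5. So r3c4=5.
Step 8. [r4c2∈{2,5}] r4c2 is the only open cell in row 4 admitting 5, so r4c2=5.
Step 9. [r1c4∈{3}] r1c4's peers cover all but 3, so r1c4=3.
Step 10. [r4c4∈{1}] only 1 remains possible at r4c4, so r4c4=1.
Step 11. [r1c1∈{2}] r1c1 is down to just 2. So r1c1=2.
Step 12. [r5c5∈{6}] only 6 remains possible at r5c5, so r5c5=6.
Step 13. [r3c2∈{2}] r3c2's peers cover all but 2. So r3c2=2.
Step 14. [r4c5∈{4}] r4c5 has the single candidate 4 ⇒ r4c5=4.
Step 15. [r4c6∈{2}] only 2 remains possible at r4c6. So r4c6=2.
Step 16. [r2c1∈{5}] r2c1 has the single candidate 5. So r2c1=5.

Answer: 2 4 6 3 1 5 / 5 3 1 6 2 4 / 1 2 4 5 3 6 / 6 5 3 1 4 2 / 4 1 5 2 6 3 / 3 6 2 4 5 1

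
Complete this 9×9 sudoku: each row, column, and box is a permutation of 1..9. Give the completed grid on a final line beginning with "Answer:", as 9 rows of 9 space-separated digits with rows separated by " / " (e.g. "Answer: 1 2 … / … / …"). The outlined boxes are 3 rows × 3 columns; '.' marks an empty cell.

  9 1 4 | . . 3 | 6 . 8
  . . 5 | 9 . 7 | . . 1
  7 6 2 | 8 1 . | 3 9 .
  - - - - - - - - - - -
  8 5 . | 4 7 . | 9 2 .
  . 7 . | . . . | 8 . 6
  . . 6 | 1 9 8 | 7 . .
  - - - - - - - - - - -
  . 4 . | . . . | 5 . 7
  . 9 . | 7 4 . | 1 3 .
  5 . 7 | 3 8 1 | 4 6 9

Step 1. [r7c4∈{2,6}] across col 4, 6 lands solely at r7c4. So r7c4=6.
Step 2. [r7c5∈{2}] r7c5's peers cover all but 2, so r7c5=2.
Step 3. [r4c3∈{1,3}] across row 4, 1 lands solely at r4c3 ⇒ r4c3=1.
Step 4. [r2c1∈{3}] only 3 remains possible at r2c1. So r2c1=3.
Step 5. [r1c5∈{5}] r1c5 is down to just 5, so r1c5=5.
Step 6. [r5c6∈{2,5}] r5c6 is the only open cell in col 6 admitting 2. So r5c6=2.
Step 7. [r2c8∈{4}] r2c8's peers cover all but 4, so r2c8=4.
Step 8. [r6c9∈{3,4,5}] in col 9, 4 fits only at r6c9 ⇒ r6c9=4.
Step 9. [r9c2∈{2}] r9c2's peers cover all but 2 ⇒ r9c2=2.
Step 10. [r7c3∈{3,8}] 3 has one home in row 7: r7c3, so r7c3=3.
Step 11. [r5c4∈{5}] only 5 remains possible at r5c4. So r5c4=5.
Step 12. [r1c4∈{2}] r1c4 is down to just 2. So r1c4=2.
Step 13. [r6c1∈{2}] r6c1's peers cover all but 2. So r6c1=2.
Step 14. [r8c9∈{2}] r8c9 is down to just 2. So r8c9=2.
Step 15. [r2c5∈{6}] nothing but 6 survives at r2c5 ⇒ r2c5=6.
Step 16. [r7c1∈{1}] nothing but 1 survives at r7c1. So r7c1=1.
Step 17. [r5c8∈{1}] r5c8's peers cover all but 1, so r5c8=1.
Step 18. [r2c2∈{8}] nothing but 8 survives at r2c2, so r2c2=8.
Step 19. [r8c6∈{5}] only 5 remains possible at r8c6, so r8c6=5.
Step 20. [r2c7∈{2}] r2c7 has the single candidate 2. So r2c7=2.
Step 21. [r7c6∈{9}] r7c6 has the single candidate 9 ⇒ r7c6=9.
Step 22. [r6c8∈{5}] r6c8 has the single candidate 5. So r6c8=5.
Step 23. [r4c9∈{3}] nothing but 3 survives at r4c9 ⇒ r4c9=3.
Step 24. [r5c1∈{4}] r5c1 has the single candidate 4, so r5c1=4.
Step 25. [r7c8∈{8}] r7c8 is down to just 8, so r7c8=8.
Step 26. [r3c9∈{5}] r3c9 is down to just 5 ⇒ r3c9=5.
Step 27. [r8c1∈{6}] r8c1's peers cover all but 6. So r8c1=6.
Step 28. [r4c6∈{6}] r4c6's peers cover all but 6 ⇒ r4c6=6.
Step 29. [r3c6∈{4}] nothing but 4 survives at r3c6 ⇒ r3c6=4.
Step 30. [r8c3∈{8}] nothing but 8 survives at r8c3, so r8c3=8.
Step 31. [r1c8∈{7}] nothing but 7 survives at r1c8, so r1c8=7.
Step 32. [r6c2∈{3}] r6c2 has the single candidate 3 ⇒ r6c2=3.
Step 33. [r5c3∈{9}] r5c3 has the single candidate 9, so r5c3=9.
Step 34. [r5c5∈{3}] r5c5 has the single candidate 3, so r5c5=3.

Answer: 9 1 4 2 5 3 6 7 8 / 3 8 5 9 6 7 2 4 1 / 7 6 2 8 1 4 3 9 5 / 8 5 1 4 7 6 9 2 3 / 4 7 9 5 3 2 8 1 6 / 2 3 6 1 9 8 7 5 4 / 1 4 3 6 2 9 5 8 7 / 6 9 8 7 4 5 1 3 2 / 5 2 7 3 8 1 4 6 9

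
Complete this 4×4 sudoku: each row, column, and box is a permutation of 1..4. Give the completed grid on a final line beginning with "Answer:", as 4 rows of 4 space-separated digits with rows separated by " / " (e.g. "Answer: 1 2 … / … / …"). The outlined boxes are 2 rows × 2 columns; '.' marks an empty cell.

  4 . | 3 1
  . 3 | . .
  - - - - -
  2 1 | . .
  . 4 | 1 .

Step 1. [r2c3∈{2,4}] 2 has one home in col 3: r2c3, so r2c3=2.
Step 2. [r3c4∈{3,4}] row 3 places 3 nowhere but r3c4. So r3c4=3.
Step 3. [r1c2∈{2}] r1c2 has the single candidate 2 ⇒ r1c2=2.
Step 4. [r4c1∈{3}] r4c1 is down to just 3 ⇒ r4c1=3.
Step 5. [r4c4∈{2}] only 2 remains possible at r4c4 ⇒ r4c4=2.
Step 6. [r2c1∈{1}] nothing but 1 survives at r2c1 ⇒ r2c1=1.
Step 7. [r3c3∈{4}] nothing but 4 survives at r3c3 ⇒ r3c3=4.
Step 8. [r2c4∈{4}] r2c4 has the single candidate 4, so r2c4=4.

Answer: 4 2 3 1 / 1 3 2 4 / 2 1 4 3 / 3 4 1 2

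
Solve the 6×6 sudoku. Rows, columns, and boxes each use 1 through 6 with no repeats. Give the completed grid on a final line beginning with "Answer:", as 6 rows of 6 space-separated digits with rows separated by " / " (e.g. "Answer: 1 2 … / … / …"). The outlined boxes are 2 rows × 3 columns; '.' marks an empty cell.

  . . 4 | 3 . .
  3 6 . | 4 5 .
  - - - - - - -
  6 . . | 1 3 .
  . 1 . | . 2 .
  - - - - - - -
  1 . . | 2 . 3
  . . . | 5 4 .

Step 1. [r5c5∈{6}] only 6 remains possible at r5c5. So r5c5=6.
Step 2. [r1c6∈{1,2,6}] across row 1, 6 lands solely at r1c6. So r1c6=6.
Step 3. [r5c3∈{5}] only 5 remains possible at r5c3 ⇒ r5c3=5.
Step 4. [r6c1∈{2}] r6c1 has the single candidate 2 ⇒ r6c1=2.
Step 5. [r4c1∈{4,5}] r4c1 is the only open cell in col 1 admitting 4, so r4c1=4.
Step 6. [r1c2∈{2,5}] row 1 places 2 nowhere but r1c2 ⇒ r1c2=2.
Step 7. [r3c6∈{4,5}] r3c6 is the only open cell in row 3 admitting 4 ⇒ r3c6=4.
Step 8. [r4c3∈{3}] only 3 remains possible at r4c3 ⇒ r4c3=3.
Step 9. [r6c6∈{1}] only 1 remains possible at r6c6, so r6c6=1.
Step 10. [r2c3∈{1}] only 1 remains possible at r2c3, so r2c3=1.
Step 11. [r4c4∈{6}] r4c4's peers cover all but 6, so r4c4=6.
Step 12. [r2c6∈{2}] nothing but 2 survives at r2c6, so r2c6=2.
Step 13. [r1c1∈{5}] r1c1 is down to just 5, so r1c1=5.
Step 14. [r3c2∈{5}] r3c2's peers cover all but 5 ⇒ r3c2=5.
Step 15. [r6c3∈{6}] only 6 remains possible at r6c3 ⇒ r6c3=6.
Step 16. [r6c2∈{3}] r6c2's peers cover all but 3. So r6c2=3.
Step 17. [r1c5∈{1}] nothing but 1 survives at r1c5. So r1c5=1.
Step 18. [r4c6∈{5}] nothing but 5 survives at r4c6. So r4c6=5.
Step 19. [r3c3∈{2}] r3c3 has the single candidate 2 ⇒ r3c3=2.
Step 20. [r5c2∈{4}] r5c2's peers cover all but 4. So r5c2=4.

Answer: 5 2 4 3 1 6 / 3 6 1 4 5 2 / 6 5 2 1 3 4 / 4 1 3 6 2 5 / 1 4 5 2 6 3 / 2 3 6 5 4 1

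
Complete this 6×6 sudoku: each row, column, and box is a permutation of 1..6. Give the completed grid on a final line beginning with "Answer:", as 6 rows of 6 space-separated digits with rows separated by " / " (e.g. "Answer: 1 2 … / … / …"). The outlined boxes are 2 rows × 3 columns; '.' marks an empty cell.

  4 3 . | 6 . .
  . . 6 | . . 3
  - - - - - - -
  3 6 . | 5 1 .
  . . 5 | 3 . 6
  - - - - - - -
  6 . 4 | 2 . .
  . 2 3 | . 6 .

Step 1. [r1c3∈{1,2}] r1c3 is the only open cell in col 3 admitting 1 ⇒ r1c3=1.
Step 2. [r2c2∈{5}] r2c2's peers cover all but 5. So r2c2=5.
Step 3. [r5c2∈{1}] r5c2 is down to just 1, so r5c2=1.
Step 4. [r5c6∈{5}] r5c6 has the single candidate 5 ⇒ r5c6=5.
Step 5. [r1c6∈{2}] r1c6 is down to just 2, so r1c6=2.
Step 6. [r4c5∈{2,4}] in col 5, 2 fits only at r4c5. So r4c5=2.
Step 7. [r2c4∈{1,4}] r2c4 is the only open cell in row 2 admitting 1 ⇒ r2c4=1.
Step 8. [r6c6∈{1,4}] in row 6, 1 fits only at r6c6 ⇒ r6c6=1.
Step 9. [r2c1∈{2}] r2c1's peers cover all but 2 ⇒ r2c1=2.
Step 10. [r4c2∈{4}] only 4 remains possible at r4c2. So r4c2=4.
Step 11. [r2c5∈{4}] nothing but 4 survives at r2c5. So r2c5=4.
Step 12. [r3c6∈{4}] r3c6's peers cover all but 4 ⇒ r3c6=4.
Step 13. [r1c5∈{5}] r1c5 is down to just 5. So r1c5=5.
Step 14. [r3c3∈{2}] nothing but 2 survives at r3c3 ⇒ r3c3=2.
Step 15. [r6c1∈{5}] r6c1 is down to just 5 ⇒ r6c1=5.
Step 16. [r4c1∈{1}] nothing but 1 survives at r4c1 ⇒ r4c1=1.
Step 17. [r5c5∈{3}] r5c5 is down to just 3. So r5c5=3.
Step 18. [r6c4∈{4}] nothing but 4 survives at r6c4 ⇒ r6c4=4.

Answer: 4 3 1 6 5 2 / 2 5 6 1 4 3 / 3 6 2 5 1 4 / 1 4 5 3 2 6 / 6 1 4 2 3 5 / 5 2 3 4 6 1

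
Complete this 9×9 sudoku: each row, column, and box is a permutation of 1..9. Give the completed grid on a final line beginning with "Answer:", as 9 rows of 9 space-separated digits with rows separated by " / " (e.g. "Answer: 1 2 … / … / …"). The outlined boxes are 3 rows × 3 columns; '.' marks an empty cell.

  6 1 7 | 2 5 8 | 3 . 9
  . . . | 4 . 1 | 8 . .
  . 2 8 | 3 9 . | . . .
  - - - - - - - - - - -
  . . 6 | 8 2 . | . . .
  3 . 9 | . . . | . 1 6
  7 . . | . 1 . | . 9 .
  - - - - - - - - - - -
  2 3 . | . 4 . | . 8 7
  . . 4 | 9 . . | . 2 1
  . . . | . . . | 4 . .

Step 1. [r5c5∈{7}] nothing but 7 survives at r5c5. So r5c5=7.
Step 2. [r5c4∈{5}] r5c4 is down to just 5 ⇒ r5c4=5.
Step 3. [r3c6∈{6,7}] box 2 places 7 nowhere but r3c6. So r3c6=7.
Step 4. [r6c9∈{2,3,4,5,8}] r6c9 is the only open cell in col 9 admitting 8 ⇒ r6c9=8.
Step 5. [r6c6∈{3,4,6}] r6c6 is the only open cell in row 6 admitting 3, so r6c6=3.
Step 6. [r3c1∈{4,5}] in box 1, 4 fits only at r3c1. So r3c1=4.
Step 7. [r3c9∈{5}] r3c9's peers cover all but 5 ⇒ r3c9=5.
Step 8. [r4c9∈{3,4}] col 9 places 4 nowhere but r4c9 ⇒ r4c9=4.
Step 9. [r4c2∈{5}] r4c2's peers cover all but 5. So r4c2=5.
Step 10. [r9c8∈{3,5,6}] in col 8, 5 fits only at r9c8. So r9c8=5.
Step 11. [r8c7∈{6}] r8c7 has the single candidate 6 ⇒ r8c7=6.
Step 12. [r9c2∈{6,7,8,9}] in col 2, 6 fits only at r9c2, so r9c2=6.
Step 13. [r9c1∈{1,8,9}] in row 9, 9 fits only at r9c1. So r9c1=9.
Step 14. [r8c1∈{5,8}] in col 1, 8 fits only at r8c1. So r8c1=8.
Step 15. [r7c3∈{1,5}] in box 7, 5 fits only at r7c3. So r7c3=5.
Step 16. [r7c4∈{1,6}] in row 7, 1 fits only at r7c4, so r7c4=1.
Step 17. [r2c8∈{6,7}] 7 has one home in row 2: r2c8, so r2c8=7.
Step 18. [r5c2∈{4,8}] row 5 places 8 nowhere but r5c2, so r5c2=8.
Step 19. [r6c3∈{2}] r6c3's peers cover all but 2 ⇒ r6c3=2.
Step 20. [r9c9∈{3}] r9c9 is down to just 3 ⇒ r9c9=3.
Step 21. [r1c8∈{4}] r1c8 has the single candidate 4, so r1c8=4.
Step 22. [r6c4∈{6}] only 6 remains possible at r6c4. So r6c4=6.
Step 23. [r7c7∈{9}] r7c7's peers cover all but 9. So r7c7=9.
Step 24. [r5c7∈{2}] r5c7's peers cover all but 2 ⇒ r5c7=2.
Step 25. [r6c7∈{5}] r6c7's peers cover all but 5 ⇒ r6c7=5.
Step 26. [r9c4∈{7}] nothing but 7 survives at r9c4. So r9c4=7.
Step 27. [r5c6∈{4}] r5c6's peers cover all but 4 ⇒ r5c6=4.
Step 28. [r2c5∈{6}] r2c5's peers cover all but 6, so r2c5=6.
Step 29. [r2c2∈{9}] r2c2 has the single candidate 9, so r2c2=9.
Step 30. [r4c1∈{1}] r4c1 has the single candidate 1. So r4c1=1.
Step 31. [r3c8∈{6}] only 6 remains possible at r3c8. So r3c8=6.
Step 32. [r2c1∈{5}] r2c1 is down to just 5. So r2c1=5.
Step 33. [r8c6∈{5}] only 5 remains possible at r8c6, so r8c6=5.
Step 34. [r9c3∈{1}] r9c3 has the single candidate 1. So r9c3=1.
Step 35. [r2c3∈{3}] r2c3 has the single candidate 3, so r2c3=3.
Step 36. [r7c6∈{6}] r7c6 has the single candidate 6 ⇒ r7c6=6.
Step 37. [r4c6∈{9}] r4c6's peers cover all but 9, so r4c6=9.
Step 38. [r6c2∈{4}] only 4 remains possible at r6c2, so r6c2=4.
Step 39. [r9c6∈{2}] r9c6's peers cover all but 2 ⇒ r9c6=2.
Step 40. [r4c8∈{3}] r4c8 has the single candidate 3, so r4c8=3.
Step 41. [r8c2∈{7}] r8c2 is down to just 7 ⇒ r8c2=7.
Step 42. [r3c7∈{1}] r3c7 is down to just 1, so r3c7=1.
Step 43. [r2c9∈{2}] r2c9 has the single candidate 2, so r2c9=2.
Step 44. [r9c5∈{8}] only 8 remains possible at r9c5, so r9c5=8.
Step 45. [r4c7∈{7}] nothing but 7 survives at r4c7 ⇒ r4c7=7.
Step 46. [r8c5∈{3}] r8c5 is down to just 3 ⇒ r8c5=3.

Answer: 6 1 7 2 5 8 3 4 9 / 5 9 3 4 6 1 8 7 2 / 4 2 8 3 9 7 1 6 5 / 1 5 6 8 2 9 7 3 4 / 3 8 9 5 7 4 2 1 6 / 7 4 2 6 1 3 5 9 8 / 2 3 5 1 4 6 9 8 7 / 8 7 4 9 3 5 6 2 1 / 9 6 1 7 8 2 4 5 3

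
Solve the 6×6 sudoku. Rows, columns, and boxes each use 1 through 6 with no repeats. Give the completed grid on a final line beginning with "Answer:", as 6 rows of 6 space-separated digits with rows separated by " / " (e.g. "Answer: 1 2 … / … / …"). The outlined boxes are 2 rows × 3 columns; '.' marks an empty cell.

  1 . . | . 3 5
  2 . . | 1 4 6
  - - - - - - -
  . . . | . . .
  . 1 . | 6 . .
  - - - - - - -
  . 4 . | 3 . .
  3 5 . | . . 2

Step 1. [r3c4∈{2,4,5}] r3c4 is the only open cell in col 4 admitting 5 ⇒ r3c4=5.
Step 2. [r3c2∈{2,3,6}] col 2 places 2 nowhere but r3c2, so r3c2=2.
Step 3. [r5c6∈{1}] nothing but 1 survives at r5c6, so r5c6=1.
Step 4. [r5c1∈{6}] r5c1 is down to just 6. So r5c1=6.
Step 5. [r3c1∈{4}] r3c1 has the single candidate 4. So r3c1=4.
Step 6. [r3c6∈{3}] r3c6's peers cover all but 3, so r3c6=3.
Step 7. [r4c3∈{3,5}] row 4 places 3 nowhere but r4c3. So r4c3=3.
Step 8. [r1c3∈{4,6}] 4 has one home in row 1: r1c3 ⇒ r1c3=4.
Step 9. [r3c3∈{6}] r3c3 is down to just 6 ⇒ r3c3=6.
Step 10. [r1c2∈{6}] only 6 remains possible at r1c2. So r1c2=6.
Step 11. [r2c3∈{5}] r2c3 has the single candidate 5 ⇒ r2c3=5.
Step 12. [r3c5∈{1}] nothing but 1 survives at r3c5. So r3c5=1.
Step 13. [r2c2∈{3}] r2c2 is down to just 3. So r2c2=3.
Step 14. [r6c4∈{4}] r6c4's peers cover all but 4, so r6c4=4.
Step 15. [r5c3∈{2}] nothing but 2 survives at r5c3 ⇒ r5c3=2.
Step 16. [r6c3∈{1}] nothing but 1 survives at r6c3. So r6c3=1.
Step 17. [r1c4∈{2}] nothing but 2 survives at r1c4, so r1c4=2.
Step 18. [r4c6∈{4}] only 4 remains possible at r4c6, so r4c6=4.
Step 19. [r4c5∈{2}] r4c5 is down to just 2. So r4c5=2.
Step 20. [r5c5∈{5}] r5c5 has the single candidate 5 ⇒ r5c5=5.
Step 21. [r4c1∈{5}] r4c1 is down to just 5. So r4c1=5.
Step 22. [r6c5∈{6}] r6c5's peers cover all but 6, so r6c5=6.

Answer: 1 6 4 2 3 5 / 2 3 5 1 4 6 / 4 2 6 5 1 3 / 5 1 3 6 2 4 / 6 4 2 3 5 1 / 3 5 1 4 6 2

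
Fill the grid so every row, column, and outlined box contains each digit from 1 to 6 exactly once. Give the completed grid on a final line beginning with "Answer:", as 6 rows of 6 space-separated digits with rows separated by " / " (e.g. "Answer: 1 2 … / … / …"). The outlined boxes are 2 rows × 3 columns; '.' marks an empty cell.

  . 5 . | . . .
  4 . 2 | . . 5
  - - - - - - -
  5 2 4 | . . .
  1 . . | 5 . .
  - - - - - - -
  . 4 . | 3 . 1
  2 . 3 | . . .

Step 1. [r1c4∈{1,2,4,6}] in col 4, 2 fits only at r1c4, so r1c4=2.
Step 2. [r4c3∈{6}] r4c3 is down to just 6 ⇒ r4c3=6.
Step 3. [r1c1∈{3,6}] 3 has one home in col 1: r1c1 ⇒ r1c1=3.
Step 4. [r2c2∈{1,6}] 6 has one home in box 1: r2c2 ⇒ r2c2=6.
Step 5. [r2c5∈{1,3}] across row 2, 3 lands solely at r2c5. So r2c5=3.
Step 6. [r4c6∈{2,3,4}] in col 6, 2 fits only at r4c6, so r4c6=2.
Step 7. [r6c4∈{4,6}] r6c4 is the only open cell in col 4 admitting 4, so r6c4=4.
Step 8. [r6c6∈{6}] nothing but 6 survives at r6c6. So r6c6=6.
Step 9. [r1c5∈{1,4,6}] row 1 places 6 nowhere but r1c5 ⇒ r1c5=6.
Step 10. [r3c5∈{1}] r3c5 is down to just 1, so r3c5=1.
Step 11. [r5c5∈{2,5}] across row 5, 2 lands solely at r5c5 ⇒ r5c5=2.
Step 12. [r6c2∈{1}] r6c2 has the single candidate 1. So r6c2=1.
Step 13. [r2c4∈{1}] r2c4's peers cover all but 1. So r2c4=1.
Step 14. [r6c5∈{5}] nothing but 5 survives at r6c5, so r6c5=5.
Step 15. [r3c6∈{3}] only 3 remains possible at r3c6, so r3c6=3.
Step 16. [r4c2∈{3}] r4c2 has the single candidate 3. So r4c2=3.
Step 17. [r1c3∈{1}] r1c3 is down to just 1, so r1c3=1.
Step 18. [r4c5∈{4}] r4c5's peers cover all but 4 ⇒ r4c5=4.
Step 19. [r1c6∈{4}] nothing but 4 survives at r1c6, so r1c6=4.
Step 20. [r3c4∈{6}] nothing but 6 survives at r3c4 ⇒ r3c4=6.
Step 21. [r5c3∈{5}] r5c3's peers cover all but 5. So r5c3=5.
Step 22. [r5c1∈{6}] r5c1 is down to just 6 ⇒ r5c1=6.

Answer: 3 5 1 2 6 4 / 4 6 2 1 3 5 / 5 2 4 6 1 3 / 1 3 6 5 4 2 / 6 4 5 3 2 1 / 2 1 3 4 5 6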